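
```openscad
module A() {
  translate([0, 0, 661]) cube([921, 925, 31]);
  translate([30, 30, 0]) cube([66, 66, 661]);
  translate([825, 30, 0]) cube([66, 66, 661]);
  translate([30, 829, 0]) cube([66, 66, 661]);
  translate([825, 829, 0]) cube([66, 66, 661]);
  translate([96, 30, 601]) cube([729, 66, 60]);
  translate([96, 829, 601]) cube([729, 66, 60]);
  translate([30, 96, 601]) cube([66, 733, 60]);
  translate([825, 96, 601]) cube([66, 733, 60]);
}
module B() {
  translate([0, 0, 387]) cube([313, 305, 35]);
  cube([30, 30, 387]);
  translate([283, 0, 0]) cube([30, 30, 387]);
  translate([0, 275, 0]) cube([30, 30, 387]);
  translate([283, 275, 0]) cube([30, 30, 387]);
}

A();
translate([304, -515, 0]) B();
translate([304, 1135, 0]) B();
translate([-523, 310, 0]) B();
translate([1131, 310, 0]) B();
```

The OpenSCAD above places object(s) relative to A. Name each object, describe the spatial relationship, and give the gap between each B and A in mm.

A is a table. B is a stool. Four stools sit around the table at the −y, +y, −x, +x sides. The gap between each stool and the table is 210 mm.

Each stool's nearest face is 210 mm from the table's bounding box.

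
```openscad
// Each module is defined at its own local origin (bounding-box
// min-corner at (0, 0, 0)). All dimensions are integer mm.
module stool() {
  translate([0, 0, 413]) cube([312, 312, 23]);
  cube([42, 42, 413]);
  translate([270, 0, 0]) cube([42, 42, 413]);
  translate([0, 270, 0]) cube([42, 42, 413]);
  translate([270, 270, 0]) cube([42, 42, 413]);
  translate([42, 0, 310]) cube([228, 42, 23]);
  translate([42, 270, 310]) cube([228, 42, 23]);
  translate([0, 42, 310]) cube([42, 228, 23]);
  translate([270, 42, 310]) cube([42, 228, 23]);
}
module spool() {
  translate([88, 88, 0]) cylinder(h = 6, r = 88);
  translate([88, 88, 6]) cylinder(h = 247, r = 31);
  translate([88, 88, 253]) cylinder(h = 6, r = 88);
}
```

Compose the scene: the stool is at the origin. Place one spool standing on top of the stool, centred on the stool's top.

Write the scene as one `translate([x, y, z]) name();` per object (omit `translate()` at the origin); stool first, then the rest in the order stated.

stool();
translate([68, 68, 436]) spool();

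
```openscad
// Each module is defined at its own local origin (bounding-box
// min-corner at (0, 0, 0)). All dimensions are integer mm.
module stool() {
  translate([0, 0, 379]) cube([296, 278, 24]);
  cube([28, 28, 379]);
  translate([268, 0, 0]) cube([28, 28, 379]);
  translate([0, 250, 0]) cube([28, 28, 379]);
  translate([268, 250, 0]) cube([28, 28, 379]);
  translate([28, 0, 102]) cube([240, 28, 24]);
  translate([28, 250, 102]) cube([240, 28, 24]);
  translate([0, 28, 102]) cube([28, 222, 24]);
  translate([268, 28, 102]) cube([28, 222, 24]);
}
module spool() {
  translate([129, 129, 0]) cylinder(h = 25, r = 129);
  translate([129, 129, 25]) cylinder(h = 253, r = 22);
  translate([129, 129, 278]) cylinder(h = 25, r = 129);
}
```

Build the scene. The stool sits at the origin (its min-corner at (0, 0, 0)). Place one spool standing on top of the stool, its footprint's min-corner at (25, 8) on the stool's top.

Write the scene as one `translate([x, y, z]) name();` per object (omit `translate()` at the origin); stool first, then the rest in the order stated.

stool();
translate([25, 8, 403]) spool();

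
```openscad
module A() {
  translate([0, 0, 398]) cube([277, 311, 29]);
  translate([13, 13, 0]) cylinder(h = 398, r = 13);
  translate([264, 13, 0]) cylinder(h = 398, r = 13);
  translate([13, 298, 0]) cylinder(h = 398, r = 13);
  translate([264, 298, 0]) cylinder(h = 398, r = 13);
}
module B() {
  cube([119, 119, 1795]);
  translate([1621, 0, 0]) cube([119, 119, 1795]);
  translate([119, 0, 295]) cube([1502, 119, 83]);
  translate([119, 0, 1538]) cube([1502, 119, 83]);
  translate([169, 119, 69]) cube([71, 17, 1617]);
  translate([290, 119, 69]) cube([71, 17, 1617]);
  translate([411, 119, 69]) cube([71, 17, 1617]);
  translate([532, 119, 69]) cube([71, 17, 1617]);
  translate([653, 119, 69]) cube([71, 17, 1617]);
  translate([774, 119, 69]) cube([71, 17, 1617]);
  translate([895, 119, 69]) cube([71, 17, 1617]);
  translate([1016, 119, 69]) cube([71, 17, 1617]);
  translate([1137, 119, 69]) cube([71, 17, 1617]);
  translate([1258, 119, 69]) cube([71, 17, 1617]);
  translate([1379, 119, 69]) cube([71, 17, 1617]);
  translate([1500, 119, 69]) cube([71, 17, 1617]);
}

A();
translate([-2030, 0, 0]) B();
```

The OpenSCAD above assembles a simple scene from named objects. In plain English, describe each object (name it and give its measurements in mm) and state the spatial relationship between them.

A is a four-legged stool. The seat is a 277×311×29 mm slab whose top surface is at z = 427 mm; four round legs, each 26 mm in diameter, run from the floor (z = 0) to the underside of the seat, each leg's axis is inset half a diameter from the nearest pair of seat edges (so the leg's bounding box is flush with the corner).

B is a fence section. Two 119×119 mm posts, 1795 mm tall, stand on the floor with a clear span of 1502 mm between their inner faces. Two horizontal rails of 119×83 mm section span the gap between the posts with their undersides at z = 295 mm and z = 1538 mm, flush with the posts' −y face. 12 pickets, each 71 mm wide, 17 mm thick and 1617 mm tall, are fixed to the +y face of the rails with their bottoms at z = 69 mm, evenly spaced across the span with equal gaps (rounded down to the nearest mm) at the −x end and between each pair — any rounding remainder accumulates at the +x end.

The fence section is on the floor beside the stool on its −x side.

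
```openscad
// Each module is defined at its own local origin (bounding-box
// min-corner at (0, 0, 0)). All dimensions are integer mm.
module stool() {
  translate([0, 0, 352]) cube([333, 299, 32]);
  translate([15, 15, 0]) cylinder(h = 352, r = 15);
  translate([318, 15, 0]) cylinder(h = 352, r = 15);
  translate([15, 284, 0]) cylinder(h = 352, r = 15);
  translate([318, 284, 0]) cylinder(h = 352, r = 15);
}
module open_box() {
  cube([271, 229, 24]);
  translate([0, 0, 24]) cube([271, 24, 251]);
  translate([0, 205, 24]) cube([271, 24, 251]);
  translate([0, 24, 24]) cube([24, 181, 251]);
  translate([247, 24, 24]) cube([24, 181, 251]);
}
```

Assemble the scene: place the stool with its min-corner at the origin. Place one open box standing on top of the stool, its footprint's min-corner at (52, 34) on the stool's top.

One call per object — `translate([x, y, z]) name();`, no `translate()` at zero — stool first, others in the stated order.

stool();
translate([52, 34, 384]) open_box();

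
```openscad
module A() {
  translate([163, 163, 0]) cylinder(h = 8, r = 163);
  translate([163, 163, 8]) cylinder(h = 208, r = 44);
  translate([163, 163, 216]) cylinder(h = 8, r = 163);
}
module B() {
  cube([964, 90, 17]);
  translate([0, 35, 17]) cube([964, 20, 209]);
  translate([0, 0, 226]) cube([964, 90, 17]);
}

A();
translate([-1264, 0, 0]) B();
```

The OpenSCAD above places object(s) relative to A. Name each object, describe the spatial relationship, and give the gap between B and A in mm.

The I-beam's nearest face is 300 mm from the spool's −x face.

A is a spool. B is an I-beam. The I-beam is on the floor beside the spool on its −x side. The gap between the I-beam and the spool is 300 mm.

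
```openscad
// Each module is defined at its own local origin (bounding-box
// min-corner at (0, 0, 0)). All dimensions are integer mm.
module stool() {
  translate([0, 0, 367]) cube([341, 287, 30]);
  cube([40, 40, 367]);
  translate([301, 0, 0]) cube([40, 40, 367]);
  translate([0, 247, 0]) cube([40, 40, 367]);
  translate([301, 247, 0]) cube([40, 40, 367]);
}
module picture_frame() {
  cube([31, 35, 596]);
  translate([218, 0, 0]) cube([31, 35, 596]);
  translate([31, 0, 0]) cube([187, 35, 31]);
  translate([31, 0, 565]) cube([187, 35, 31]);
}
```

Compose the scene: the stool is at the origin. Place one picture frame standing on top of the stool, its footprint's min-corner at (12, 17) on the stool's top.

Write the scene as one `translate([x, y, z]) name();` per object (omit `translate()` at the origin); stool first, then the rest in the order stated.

stool();
translate([12, 17, 397]) picture_frame();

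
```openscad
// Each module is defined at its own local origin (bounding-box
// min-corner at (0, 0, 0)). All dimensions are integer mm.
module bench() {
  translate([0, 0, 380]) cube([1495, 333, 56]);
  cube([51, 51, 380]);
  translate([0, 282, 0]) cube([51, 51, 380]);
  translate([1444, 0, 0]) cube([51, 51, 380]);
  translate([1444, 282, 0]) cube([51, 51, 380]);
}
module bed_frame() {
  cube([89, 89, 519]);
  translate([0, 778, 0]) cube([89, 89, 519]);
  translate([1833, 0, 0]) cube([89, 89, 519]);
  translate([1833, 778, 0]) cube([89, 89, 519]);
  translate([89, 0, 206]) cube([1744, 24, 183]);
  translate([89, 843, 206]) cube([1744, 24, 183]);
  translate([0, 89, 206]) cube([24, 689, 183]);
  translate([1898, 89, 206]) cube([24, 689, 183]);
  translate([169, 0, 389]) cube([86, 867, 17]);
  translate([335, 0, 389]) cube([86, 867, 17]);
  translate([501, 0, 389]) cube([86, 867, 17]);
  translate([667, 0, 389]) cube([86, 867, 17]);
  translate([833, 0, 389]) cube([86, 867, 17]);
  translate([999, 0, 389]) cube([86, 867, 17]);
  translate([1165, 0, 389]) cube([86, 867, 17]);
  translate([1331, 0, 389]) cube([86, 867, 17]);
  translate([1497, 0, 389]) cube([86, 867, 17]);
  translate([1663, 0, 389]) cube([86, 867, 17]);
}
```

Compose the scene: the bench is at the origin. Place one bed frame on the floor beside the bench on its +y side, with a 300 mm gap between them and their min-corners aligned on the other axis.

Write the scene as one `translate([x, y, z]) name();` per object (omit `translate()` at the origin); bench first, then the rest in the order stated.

bench();
translate([0, 633, 0]) bed_frame();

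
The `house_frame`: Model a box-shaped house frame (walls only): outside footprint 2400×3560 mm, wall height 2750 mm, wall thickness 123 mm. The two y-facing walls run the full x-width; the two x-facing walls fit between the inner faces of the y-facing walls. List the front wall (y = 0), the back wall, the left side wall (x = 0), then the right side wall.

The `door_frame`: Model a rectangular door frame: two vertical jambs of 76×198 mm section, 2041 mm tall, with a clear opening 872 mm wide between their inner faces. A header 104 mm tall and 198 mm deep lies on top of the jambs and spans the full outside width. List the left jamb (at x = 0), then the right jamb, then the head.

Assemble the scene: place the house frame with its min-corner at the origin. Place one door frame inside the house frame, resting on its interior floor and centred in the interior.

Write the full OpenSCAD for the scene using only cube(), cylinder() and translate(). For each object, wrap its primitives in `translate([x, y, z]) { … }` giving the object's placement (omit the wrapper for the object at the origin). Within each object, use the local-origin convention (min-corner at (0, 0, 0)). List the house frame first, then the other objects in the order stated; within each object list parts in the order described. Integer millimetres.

cube([2400, 123, 2750]);
translate([0, 3437, 0]) cube([2400, 123, 2750]);
translate([0, 123, 0]) cube([123, 3314, 2750]);
translate([2277, 123, 0]) cube([123, 3314, 2750]);
translate([688, 1681, 0]) {
  cube([76, 198, 2041]);
  translate([948, 0, 0]) cube([76, 198, 2041]);
  translate([0, 0, 2041]) cube([1024, 198, 104]);
}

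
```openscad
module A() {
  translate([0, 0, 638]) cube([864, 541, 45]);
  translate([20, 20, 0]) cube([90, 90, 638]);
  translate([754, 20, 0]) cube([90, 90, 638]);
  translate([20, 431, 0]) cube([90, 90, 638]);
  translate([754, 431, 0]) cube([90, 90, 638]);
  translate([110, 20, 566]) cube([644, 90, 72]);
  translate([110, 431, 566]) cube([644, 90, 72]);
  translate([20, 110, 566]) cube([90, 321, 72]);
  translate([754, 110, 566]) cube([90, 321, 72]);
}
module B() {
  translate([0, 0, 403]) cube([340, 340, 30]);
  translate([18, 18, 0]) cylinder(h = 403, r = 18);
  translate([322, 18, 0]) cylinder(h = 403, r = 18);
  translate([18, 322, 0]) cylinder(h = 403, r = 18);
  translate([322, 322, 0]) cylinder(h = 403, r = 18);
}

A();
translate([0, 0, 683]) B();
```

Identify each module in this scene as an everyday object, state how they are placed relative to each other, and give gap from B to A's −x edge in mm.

A is a table. B is a stool. The stool is on top of the table. The gap from the stool to the table's −x edge is 0 mm.

The stool's min-x is at 0; the table's min-x is 0; gap = 0 mm.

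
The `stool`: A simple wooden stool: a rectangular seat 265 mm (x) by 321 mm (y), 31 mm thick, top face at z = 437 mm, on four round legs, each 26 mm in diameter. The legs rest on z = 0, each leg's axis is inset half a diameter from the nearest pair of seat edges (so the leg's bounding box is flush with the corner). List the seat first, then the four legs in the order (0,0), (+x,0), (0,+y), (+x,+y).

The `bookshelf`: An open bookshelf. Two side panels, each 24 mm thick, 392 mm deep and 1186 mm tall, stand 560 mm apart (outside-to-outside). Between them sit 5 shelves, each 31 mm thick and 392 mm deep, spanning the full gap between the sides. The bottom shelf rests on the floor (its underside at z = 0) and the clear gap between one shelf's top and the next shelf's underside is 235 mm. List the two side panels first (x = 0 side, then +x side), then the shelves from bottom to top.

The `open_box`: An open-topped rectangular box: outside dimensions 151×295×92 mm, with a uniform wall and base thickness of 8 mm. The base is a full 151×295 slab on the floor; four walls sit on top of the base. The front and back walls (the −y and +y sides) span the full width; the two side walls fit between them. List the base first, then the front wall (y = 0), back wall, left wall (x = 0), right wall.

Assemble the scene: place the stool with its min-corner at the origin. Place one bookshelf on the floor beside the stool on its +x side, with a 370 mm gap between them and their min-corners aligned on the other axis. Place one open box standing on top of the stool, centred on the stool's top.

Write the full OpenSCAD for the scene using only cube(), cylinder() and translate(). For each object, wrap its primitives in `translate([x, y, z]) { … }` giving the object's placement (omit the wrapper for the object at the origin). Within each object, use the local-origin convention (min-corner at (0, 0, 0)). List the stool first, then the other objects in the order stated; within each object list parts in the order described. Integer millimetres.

translate([0, 0, 406]) cube([265, 321, 31]);
translate([13, 13, 0]) cylinder(h = 406, r = 13);
translate([252, 13, 0]) cylinder(h = 406, r = 13);
translate([13, 308, 0]) cylinder(h = 406, r = 13);
translate([252, 308, 0]) cylinder(h = 406, r = 13);
translate([635, 0, 0]) {
  cube([24, 392, 1186]);
  translate([536, 0, 0]) cube([24, 392, 1186]);
  translate([24, 0, 0]) cube([512, 392, 31]);
  translate([24, 0, 266]) cube([512, 392, 31]);
  translate([24, 0, 532]) cube([512, 392, 31]);
  translate([24, 0, 798]) cube([512, 392, 31]);
  translate([24, 0, 1064]) cube([512, 392, 31]);
}
translate([57, 13, 437]) {
  cube([151, 295, 8]);
  translate([0, 0, 8]) cube([151, 8, 84]);
  translate([0, 287, 8]) cube([151, 8, 84]);
  translate([0, 8, 8]) cube([8, 279, 84]);
  translate([143, 8, 8]) cube([8, 279, 84]);
}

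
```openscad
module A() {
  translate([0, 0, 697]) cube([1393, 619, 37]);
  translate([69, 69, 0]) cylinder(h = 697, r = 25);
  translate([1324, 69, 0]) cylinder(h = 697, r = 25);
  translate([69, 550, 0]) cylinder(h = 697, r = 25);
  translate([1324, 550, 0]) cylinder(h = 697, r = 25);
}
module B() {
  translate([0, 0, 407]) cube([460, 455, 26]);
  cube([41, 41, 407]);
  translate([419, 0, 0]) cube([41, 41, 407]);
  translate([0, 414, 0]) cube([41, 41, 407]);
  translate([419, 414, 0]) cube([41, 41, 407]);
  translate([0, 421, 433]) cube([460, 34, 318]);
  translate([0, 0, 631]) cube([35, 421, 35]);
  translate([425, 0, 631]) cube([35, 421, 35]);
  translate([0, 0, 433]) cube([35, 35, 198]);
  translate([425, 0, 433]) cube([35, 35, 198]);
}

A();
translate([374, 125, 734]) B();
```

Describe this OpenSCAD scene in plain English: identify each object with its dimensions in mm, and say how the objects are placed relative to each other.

A is a rectangular dining table. The top is 1393×619×37 mm with its upper surface at z = 734 mm. It stands on four round legs of 50 mm diameter, each leg's bounding box inset 44 mm from the nearest pair of top edges, running from the floor to the underside of the top.

B is a chair. The seat is a 460×455×26 mm slab with its top at z = 433 mm, on four 41×41 mm corner legs (flush with the seat edges, standing on z = 0). A flat backrest 34 mm thick, 318 mm tall, spans the full seat width and rises from the seat top along its +y edge, rear face flush with the rear of the seat. Two armrests of 35×35 mm section run along each side from the seat's front edge to the front of the backrest, top faces 233 mm above the seat top and outer faces flush with the seat's x-edges; a 35×35 mm post under the front of each armrest stands on the seat at the front corner.

The chair is on top of the table.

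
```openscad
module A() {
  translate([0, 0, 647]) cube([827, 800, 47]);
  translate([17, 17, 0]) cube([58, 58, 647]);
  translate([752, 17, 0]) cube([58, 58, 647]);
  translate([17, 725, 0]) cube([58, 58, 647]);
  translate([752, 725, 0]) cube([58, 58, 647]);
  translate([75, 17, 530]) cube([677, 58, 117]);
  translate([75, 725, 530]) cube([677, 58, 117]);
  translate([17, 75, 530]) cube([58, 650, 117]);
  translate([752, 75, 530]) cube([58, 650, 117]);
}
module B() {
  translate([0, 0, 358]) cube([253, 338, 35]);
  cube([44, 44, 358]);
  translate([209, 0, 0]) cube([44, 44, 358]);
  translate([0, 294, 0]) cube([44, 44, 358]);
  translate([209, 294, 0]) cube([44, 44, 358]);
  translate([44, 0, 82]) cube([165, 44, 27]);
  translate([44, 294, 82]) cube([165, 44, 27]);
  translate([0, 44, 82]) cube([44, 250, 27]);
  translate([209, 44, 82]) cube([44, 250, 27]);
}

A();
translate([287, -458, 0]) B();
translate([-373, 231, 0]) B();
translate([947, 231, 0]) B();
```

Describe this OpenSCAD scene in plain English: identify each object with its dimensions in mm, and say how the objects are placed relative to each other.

A is a rectangular dining table. The top is 827×800×47 mm with its upper surface at z = 694 mm. It stands on four 58×58 mm square legs, each inset 17 mm from the nearest pair of top edges, running from the floor to the underside of the top. Four apron rails, 58 mm thick and 117 mm tall, run between adjacent legs with their top edges flush with the underside of the top and their outer faces flush with the legs' outer faces.

B is a simple wooden stool: a rectangular seat 253 mm (x) by 338 mm (y), 35 mm thick, top face at z = 393 mm, on four square legs, each 44×44 mm in cross-section. The legs rest on z = 0, each flush with a corner of the seat. Four stretchers, 44 mm wide and 27 mm tall, connect adjacent legs with their undersides at z = 82 mm, each running between the inner faces of the legs it joins and aligned with the legs' outer faces on the other axis.

Three stools sit around the table at the −y, −x, +x sides.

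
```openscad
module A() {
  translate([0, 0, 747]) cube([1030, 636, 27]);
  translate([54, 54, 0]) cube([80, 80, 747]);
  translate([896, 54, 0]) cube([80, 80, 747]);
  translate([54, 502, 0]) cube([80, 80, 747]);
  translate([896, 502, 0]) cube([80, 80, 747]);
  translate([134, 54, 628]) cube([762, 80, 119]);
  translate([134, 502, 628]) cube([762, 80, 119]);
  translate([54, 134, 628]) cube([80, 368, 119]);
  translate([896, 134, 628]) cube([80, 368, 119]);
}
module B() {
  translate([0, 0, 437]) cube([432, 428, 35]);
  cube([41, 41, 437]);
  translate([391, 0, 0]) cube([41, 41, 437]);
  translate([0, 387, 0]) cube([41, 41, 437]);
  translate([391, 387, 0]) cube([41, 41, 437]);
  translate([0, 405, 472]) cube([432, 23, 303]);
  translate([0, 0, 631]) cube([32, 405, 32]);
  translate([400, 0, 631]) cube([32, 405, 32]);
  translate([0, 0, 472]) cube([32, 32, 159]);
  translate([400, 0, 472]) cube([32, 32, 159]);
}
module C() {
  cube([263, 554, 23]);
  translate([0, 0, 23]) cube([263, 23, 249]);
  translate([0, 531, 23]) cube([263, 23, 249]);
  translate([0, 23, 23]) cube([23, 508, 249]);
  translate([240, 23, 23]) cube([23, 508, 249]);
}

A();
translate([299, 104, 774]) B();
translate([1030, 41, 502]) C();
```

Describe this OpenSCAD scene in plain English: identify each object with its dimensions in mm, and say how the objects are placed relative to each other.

A is a table with a 1030×636 mm rectangular top, 27 mm thick, top surface at z = 774 mm, supported by four 80×80 mm square legs, each inset 54 mm from the nearest pair of top edges, running from the floor. Four apron rails, 80 mm thick and 119 mm tall, run between adjacent legs with their top edges flush with the underside of the top and their outer faces flush with the legs' outer faces.

B is a chair: 432×428 mm seat, 35 mm thick, top at z = 472 mm, on four 41 mm square corner legs flush with the seat edges. A 23 mm thick backrest slab spans the full seat width, extending 303 mm above the seat top, its back face flush with the seat's +y edge. Two armrests of 32×32 mm section run along each side from the seat's front edge to the front of the backrest, top faces 191 mm above the seat top and outer faces flush with the seat's x-edges; a 32×32 mm post under the front of each armrest stands on the seat at the front corner.

C is an open-topped rectangular box: outside dimensions 263×554×272 mm, with a uniform wall and base thickness of 23 mm. The base is a full 263×554 slab on the floor; four walls sit on top of the base. The front and back walls (the −y and +y sides) span the full width; the two side walls fit between them.

The chair is on top of the table, centred. The open box is beside the table with their tops flush at z = 774.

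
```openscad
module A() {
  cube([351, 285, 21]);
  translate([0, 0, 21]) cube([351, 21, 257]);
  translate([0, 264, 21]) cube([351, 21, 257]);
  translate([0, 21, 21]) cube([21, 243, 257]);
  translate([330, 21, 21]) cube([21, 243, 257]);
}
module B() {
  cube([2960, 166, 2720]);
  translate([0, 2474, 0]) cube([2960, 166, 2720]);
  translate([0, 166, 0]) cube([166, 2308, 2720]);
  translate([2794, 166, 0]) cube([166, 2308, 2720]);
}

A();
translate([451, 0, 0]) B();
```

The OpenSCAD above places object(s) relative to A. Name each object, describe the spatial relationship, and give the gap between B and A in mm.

A is an open box. B is a house frame. The house frame is on the floor beside the open box on its +x side. The gap between the house frame and the open box is 100 mm.

The house frame's nearest face is 100 mm from the open box's +x face.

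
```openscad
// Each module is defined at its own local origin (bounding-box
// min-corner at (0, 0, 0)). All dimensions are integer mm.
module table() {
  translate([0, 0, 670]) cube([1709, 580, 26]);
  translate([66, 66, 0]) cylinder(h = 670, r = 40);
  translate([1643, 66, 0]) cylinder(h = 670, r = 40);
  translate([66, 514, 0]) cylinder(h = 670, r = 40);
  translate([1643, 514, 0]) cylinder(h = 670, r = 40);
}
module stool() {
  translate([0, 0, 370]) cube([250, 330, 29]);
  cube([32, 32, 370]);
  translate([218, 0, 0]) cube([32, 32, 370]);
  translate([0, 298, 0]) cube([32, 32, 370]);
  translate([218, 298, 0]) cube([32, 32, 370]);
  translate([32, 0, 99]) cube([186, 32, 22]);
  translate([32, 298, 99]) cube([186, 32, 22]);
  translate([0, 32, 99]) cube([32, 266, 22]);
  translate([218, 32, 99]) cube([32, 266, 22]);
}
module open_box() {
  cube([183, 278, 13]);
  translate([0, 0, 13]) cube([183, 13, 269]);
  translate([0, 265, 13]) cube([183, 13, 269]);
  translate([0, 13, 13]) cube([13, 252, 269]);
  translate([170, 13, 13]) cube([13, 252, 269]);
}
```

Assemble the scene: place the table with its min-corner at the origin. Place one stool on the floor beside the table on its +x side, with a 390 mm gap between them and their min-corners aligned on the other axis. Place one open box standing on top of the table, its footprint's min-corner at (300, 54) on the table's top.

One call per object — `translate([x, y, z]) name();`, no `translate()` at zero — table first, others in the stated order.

table();
translate([2099, 0, 0]) stool();
translate([300, 54, 696]) open_box();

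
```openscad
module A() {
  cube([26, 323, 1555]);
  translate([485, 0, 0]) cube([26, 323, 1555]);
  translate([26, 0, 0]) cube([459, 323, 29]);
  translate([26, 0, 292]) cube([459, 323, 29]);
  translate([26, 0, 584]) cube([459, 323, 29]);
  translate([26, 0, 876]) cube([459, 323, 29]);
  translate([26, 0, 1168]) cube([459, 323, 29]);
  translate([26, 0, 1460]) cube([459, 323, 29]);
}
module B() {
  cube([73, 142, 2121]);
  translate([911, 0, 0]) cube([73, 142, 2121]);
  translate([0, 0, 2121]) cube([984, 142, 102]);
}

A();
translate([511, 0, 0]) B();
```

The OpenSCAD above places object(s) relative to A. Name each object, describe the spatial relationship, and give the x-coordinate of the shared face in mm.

A is a bookshelf. B is a door frame. The door frame is against the bookshelf's +x side, with their −y faces flush. The x-coordinate of the shared face is 511 mm.

The bookshelf's +x face and the door frame's −x face are both at x = 511 mm.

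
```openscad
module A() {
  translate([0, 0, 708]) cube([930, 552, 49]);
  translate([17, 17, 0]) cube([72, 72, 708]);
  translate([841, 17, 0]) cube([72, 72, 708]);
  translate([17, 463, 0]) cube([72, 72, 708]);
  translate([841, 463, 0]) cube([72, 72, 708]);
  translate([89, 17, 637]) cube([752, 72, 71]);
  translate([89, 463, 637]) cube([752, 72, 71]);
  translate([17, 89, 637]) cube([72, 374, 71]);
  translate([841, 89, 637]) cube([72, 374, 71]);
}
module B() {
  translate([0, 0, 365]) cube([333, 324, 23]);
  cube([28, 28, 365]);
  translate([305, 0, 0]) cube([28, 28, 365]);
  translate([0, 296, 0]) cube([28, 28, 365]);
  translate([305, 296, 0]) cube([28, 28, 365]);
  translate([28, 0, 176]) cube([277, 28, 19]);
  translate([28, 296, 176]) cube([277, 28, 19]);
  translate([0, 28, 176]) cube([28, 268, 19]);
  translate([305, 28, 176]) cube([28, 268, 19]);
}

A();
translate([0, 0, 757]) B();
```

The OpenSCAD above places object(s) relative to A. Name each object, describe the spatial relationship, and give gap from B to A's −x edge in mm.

The stool's min-x is at 0; the table's min-x is 0; gap = 0 mm.

A is a table. B is a stool. The stool is on top of the table. The gap from the stool to the table's −x edge is 0 mm.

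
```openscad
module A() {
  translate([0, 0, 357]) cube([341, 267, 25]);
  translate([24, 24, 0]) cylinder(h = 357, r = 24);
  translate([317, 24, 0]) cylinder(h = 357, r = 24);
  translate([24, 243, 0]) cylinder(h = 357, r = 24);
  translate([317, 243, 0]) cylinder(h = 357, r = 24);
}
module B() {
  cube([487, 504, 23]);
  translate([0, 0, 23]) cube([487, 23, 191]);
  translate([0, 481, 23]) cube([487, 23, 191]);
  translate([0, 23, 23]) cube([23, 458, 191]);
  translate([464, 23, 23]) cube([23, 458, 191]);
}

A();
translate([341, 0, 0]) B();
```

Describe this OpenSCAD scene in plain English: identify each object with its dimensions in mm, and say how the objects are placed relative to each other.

A is a four-legged stool. The seat is 341×267 mm, 25 mm thick, top at z = 382 mm. It stands on four round legs, each 48 mm in diameter, from z = 0 to the seat underside, each leg's axis is inset half a diameter from the nearest pair of seat edges (so the leg's bounding box is flush with the corner).

B is an open-topped rectangular box: outside dimensions 487×504×214 mm, with a uniform wall and base thickness of 23 mm. The base is a full 487×504 slab on the floor; four walls sit on top of the base. The front and back walls (the −y and +y sides) span the full width; the two side walls fit between them.

The open box is against the stool's +x side, with their −y faces flush.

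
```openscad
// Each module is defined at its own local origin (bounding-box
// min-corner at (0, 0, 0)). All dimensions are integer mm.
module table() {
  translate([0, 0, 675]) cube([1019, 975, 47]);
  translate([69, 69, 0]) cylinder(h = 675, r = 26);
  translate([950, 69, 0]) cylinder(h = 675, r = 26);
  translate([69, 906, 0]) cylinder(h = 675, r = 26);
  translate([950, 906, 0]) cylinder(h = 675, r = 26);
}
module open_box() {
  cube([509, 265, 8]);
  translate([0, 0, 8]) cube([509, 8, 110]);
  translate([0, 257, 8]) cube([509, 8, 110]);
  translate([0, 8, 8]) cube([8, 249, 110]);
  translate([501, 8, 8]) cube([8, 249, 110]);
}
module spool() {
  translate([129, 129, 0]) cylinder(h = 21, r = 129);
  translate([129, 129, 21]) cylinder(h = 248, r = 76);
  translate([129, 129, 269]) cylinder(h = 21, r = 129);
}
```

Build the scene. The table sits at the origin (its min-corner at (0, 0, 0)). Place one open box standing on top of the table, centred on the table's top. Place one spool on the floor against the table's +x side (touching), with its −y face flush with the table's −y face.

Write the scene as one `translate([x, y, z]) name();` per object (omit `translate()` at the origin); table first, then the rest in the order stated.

table();
translate([255, 355, 722]) open_box();
translate([1019, 0, 0]) spool();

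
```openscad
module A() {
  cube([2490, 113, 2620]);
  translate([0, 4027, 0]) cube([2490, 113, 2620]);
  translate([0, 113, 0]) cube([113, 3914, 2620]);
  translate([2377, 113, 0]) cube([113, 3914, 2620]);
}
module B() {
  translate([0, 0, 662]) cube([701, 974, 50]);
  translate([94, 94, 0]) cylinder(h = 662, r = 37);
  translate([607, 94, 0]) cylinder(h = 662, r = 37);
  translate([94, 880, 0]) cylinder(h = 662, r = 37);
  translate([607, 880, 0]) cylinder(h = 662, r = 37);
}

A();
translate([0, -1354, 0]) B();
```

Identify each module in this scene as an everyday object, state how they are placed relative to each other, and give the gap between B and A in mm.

The table's nearest face is 380 mm from the house frame's −y face.

A is a house frame. B is a table. The table is on the floor beside the house frame on its −y side. The gap between the table and the house frame is 380 mm.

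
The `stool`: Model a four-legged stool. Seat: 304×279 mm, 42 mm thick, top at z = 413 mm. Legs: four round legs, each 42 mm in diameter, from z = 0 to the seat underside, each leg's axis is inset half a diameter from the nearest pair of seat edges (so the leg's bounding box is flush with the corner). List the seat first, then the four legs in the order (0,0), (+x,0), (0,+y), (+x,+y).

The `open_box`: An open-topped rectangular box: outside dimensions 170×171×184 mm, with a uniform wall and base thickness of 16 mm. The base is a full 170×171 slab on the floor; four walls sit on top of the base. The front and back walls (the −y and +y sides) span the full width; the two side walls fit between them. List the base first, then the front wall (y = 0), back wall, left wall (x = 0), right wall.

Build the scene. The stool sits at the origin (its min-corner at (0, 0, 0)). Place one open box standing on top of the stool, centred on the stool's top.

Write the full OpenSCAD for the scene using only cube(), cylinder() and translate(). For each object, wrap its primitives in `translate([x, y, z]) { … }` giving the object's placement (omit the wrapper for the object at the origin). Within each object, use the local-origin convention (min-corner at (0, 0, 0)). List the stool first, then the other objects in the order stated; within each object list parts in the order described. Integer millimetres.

translate([0, 0, 371]) cube([304, 279, 42]);
translate([21, 21, 0]) cylinder(h = 371, r = 21);
translate([283, 21, 0]) cylinder(h = 371, r = 21);
translate([21, 258, 0]) cylinder(h = 371, r = 21);
translate([283, 258, 0]) cylinder(h = 371, r = 21);
translate([67, 54, 413]) {
  cube([170, 171, 16]);
  translate([0, 0, 16]) cube([170, 16, 168]);
  translate([0, 155, 16]) cube([170, 16, 168]);
  translate([0, 16, 16]) cube([16, 139, 168]);
  translate([154, 16, 16]) cube([16, 139, 168]);
}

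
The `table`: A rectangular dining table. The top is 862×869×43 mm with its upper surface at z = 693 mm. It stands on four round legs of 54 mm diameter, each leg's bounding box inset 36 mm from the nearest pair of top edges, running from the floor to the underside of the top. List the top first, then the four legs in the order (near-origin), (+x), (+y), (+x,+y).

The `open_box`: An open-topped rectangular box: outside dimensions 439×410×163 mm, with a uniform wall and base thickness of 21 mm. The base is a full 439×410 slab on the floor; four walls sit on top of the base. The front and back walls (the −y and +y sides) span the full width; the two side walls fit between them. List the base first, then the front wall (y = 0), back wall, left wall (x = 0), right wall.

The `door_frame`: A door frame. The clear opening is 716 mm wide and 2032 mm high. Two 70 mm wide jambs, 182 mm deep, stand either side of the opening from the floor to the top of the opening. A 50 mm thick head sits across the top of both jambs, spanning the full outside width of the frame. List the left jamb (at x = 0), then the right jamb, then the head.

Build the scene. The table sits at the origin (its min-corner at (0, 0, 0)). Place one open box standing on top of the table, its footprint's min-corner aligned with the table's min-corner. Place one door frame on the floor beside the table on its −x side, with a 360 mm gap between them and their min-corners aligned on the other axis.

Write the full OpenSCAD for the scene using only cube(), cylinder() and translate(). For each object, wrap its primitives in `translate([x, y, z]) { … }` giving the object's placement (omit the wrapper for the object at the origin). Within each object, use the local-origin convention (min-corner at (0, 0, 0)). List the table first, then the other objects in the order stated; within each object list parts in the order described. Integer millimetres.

translate([0, 0, 650]) cube([862, 869, 43]);
translate([63, 63, 0]) cylinder(h = 650, r = 27);
translate([799, 63, 0]) cylinder(h = 650, r = 27);
translate([63, 806, 0]) cylinder(h = 650, r = 27);
translate([799, 806, 0]) cylinder(h = 650, r = 27);
translate([0, 0, 693]) {
  cube([439, 410, 21]);
  translate([0, 0, 21]) cube([439, 21, 142]);
  translate([0, 389, 21]) cube([439, 21, 142]);
  translate([0, 21, 21]) cube([21, 368, 142]);
  translate([418, 21, 21]) cube([21, 368, 142]);
}
translate([-1216, 0, 0]) {
  cube([70, 182, 2032]);
  translate([786, 0, 0]) cube([70, 182, 2032]);
  translate([0, 0, 2032]) cube([856, 182, 50]);
}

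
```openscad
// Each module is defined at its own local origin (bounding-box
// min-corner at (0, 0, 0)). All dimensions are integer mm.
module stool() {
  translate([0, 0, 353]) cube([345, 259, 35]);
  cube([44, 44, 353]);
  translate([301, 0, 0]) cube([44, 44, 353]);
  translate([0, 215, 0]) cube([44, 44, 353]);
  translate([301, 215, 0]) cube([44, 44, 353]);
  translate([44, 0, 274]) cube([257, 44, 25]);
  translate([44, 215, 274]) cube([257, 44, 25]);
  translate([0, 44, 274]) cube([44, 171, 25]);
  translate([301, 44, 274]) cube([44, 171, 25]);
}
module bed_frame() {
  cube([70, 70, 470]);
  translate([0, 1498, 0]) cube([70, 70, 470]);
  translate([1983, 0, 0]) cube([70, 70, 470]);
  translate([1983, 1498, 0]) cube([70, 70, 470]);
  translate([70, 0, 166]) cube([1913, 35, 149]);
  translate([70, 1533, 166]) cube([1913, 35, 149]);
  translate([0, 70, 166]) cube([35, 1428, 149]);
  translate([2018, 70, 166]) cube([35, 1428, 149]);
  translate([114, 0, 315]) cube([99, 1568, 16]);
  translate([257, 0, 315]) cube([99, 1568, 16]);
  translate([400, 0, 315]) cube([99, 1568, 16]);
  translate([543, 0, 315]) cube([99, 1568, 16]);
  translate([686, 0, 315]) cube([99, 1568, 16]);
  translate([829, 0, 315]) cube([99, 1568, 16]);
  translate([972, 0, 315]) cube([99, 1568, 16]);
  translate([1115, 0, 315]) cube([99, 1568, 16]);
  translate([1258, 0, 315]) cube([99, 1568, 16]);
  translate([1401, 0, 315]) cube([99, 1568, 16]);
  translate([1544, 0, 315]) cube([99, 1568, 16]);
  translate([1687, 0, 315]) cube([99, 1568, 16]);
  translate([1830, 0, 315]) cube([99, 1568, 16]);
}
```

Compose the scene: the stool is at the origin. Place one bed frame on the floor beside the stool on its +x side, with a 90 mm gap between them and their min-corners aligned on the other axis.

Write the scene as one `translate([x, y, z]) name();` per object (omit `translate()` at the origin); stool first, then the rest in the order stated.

stool();
translate([435, 0, 0]) bed_frame();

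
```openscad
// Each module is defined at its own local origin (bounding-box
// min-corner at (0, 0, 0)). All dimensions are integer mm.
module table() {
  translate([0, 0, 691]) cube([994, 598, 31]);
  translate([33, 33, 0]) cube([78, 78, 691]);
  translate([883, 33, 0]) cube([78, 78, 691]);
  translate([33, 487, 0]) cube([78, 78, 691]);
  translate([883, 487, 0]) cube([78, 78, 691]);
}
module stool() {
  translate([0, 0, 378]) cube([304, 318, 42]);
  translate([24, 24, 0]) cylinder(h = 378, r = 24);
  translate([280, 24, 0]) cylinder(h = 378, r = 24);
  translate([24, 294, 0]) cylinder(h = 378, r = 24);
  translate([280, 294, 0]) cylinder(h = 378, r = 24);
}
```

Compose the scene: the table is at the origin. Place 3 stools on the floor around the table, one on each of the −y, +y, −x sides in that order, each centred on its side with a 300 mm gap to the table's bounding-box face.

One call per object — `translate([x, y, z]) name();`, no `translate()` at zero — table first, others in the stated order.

table();
translate([345, -618, 0]) stool();
translate([345, 898, 0]) stool();
translate([-604, 140, 0]) stool();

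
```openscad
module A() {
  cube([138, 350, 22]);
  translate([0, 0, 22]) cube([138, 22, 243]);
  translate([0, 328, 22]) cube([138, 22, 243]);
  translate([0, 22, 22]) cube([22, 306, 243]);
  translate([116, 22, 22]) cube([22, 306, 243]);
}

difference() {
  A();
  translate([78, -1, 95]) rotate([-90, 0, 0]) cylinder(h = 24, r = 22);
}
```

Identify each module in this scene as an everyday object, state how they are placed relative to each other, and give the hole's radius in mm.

The subtracted cylinder has r = 22 mm.

A is an open box. The open box has a circular hole through its front wall. The hole's radius is 22 mm.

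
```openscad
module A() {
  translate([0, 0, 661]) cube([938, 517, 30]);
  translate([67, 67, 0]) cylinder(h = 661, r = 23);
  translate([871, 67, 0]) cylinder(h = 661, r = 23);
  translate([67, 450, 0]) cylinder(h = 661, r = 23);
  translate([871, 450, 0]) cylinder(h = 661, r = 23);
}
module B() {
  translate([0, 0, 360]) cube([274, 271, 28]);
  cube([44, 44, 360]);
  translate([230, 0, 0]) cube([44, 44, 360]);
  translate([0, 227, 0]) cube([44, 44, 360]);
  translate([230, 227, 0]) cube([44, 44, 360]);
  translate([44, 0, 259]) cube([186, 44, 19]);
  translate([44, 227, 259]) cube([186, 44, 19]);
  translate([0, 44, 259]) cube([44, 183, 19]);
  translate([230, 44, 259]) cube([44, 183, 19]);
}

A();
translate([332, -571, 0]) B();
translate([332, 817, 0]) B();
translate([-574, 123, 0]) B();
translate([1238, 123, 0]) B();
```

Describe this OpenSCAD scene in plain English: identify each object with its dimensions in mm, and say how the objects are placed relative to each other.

A is a table with a 938×517 mm rectangular top, 30 mm thick, top surface at z = 691 mm, supported by four round legs of 46 mm diameter, each leg's bounding box inset 44 mm from the nearest pair of top edges, running from the floor.

B is a simple wooden stool: a rectangular seat 274 mm (x) by 271 mm (y), 28 mm thick, top face at z = 388 mm, on four square legs, each 44×44 mm in cross-section. The legs rest on z = 0, each flush with a corner of the seat. Four stretchers, 44 mm wide and 19 mm tall, connect adjacent legs with their undersides at z = 259 mm, each running between the inner faces of the legs it joins and aligned with the legs' outer faces on the other axis.

Four stools sit around the table at the −y, +y, −x, +x sides.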